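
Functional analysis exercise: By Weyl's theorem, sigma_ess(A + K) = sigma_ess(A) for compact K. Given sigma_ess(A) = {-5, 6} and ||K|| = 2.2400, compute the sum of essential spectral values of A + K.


By Weyl's theorem, the essential spectrum is invariant under compact perturbations.
sigma_ess(A + K) = sigma_ess(A) = {-5, 6}
Sum = -5 + 6 = 1

1


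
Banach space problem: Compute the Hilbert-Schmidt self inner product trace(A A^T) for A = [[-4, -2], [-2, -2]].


trace(A * A^T) = sum of squares of all entries
= (-4)^2 + (-2)^2 + (-2)^2 + (-2)^2
= 16 + 4 + 4 + 4
= 28

28


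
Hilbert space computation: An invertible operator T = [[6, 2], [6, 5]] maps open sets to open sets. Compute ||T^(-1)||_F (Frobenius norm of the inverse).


det(T) = 6*5 - 2*6 = 18
T^(-1) = (1/18) * [[5, -2], [-6, 6]] = [[0.2778, -0.1111], [-0.3333, 0.3333]]
||T^(-1)||_F^2 = 0.2778^2 + (-0.1111)^2 + (-0.3333)^2 + 0.3333^2 = 0.3117
||T^(-1)||_F = sqrt(0.3117) = 0.5583

0.5583


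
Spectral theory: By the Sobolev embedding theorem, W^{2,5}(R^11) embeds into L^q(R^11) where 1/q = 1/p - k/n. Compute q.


Using the Sobolev embedding formula: 1/q = 1/p - k/n
1/q = 1/5 - 2/11 = 1/55
q = 1/(1/55) = 55

55.0000


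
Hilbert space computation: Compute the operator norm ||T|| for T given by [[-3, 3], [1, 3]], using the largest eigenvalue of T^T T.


A^T A = [[10, -6], [-6, 18]]
trace(A^T A) = 28, det(A^T A) = 144
discriminant = 28^2 - 4*144 = 208
Largest eigenvalue of A^T A = (trace + sqrt(disc))/2 = 21.2111
||T|| = sqrt(21.2111) = 4.6056

4.6056


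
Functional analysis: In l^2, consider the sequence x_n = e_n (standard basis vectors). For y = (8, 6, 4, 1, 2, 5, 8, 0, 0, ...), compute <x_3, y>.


x_3 = e_3 is the standard basis vector with 1 in position 3.
<x_3, y> = y_3 = 4
As n -> infinity, <x_n, y> -> 0, confirming weak convergence of (x_n) to 0.

4


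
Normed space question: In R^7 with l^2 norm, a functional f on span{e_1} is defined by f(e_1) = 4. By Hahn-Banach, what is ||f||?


The norm of f is given by ||f|| = sup_{||x||=1} |f(x)|.
On span{e_1}, ||e_1|| = 1, so ||f|| = |f(e_1)| / ||e_1||
= |4| / 1 = 4.0000

4.0000


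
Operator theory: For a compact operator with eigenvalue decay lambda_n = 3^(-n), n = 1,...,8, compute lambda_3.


The eigenvalue formula gives lambda_3 = 1/3^3
= 1/27
= 0.0370

0.0370


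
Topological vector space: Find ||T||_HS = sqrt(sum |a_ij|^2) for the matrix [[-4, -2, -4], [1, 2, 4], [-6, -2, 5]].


The Hilbert-Schmidt norm is sqrt(sum of squares of all entries).
Sum of squares = (-4)^2 + (-2)^2 + (-4)^2 + 1^2 + 2^2 + 4^2 + (-6)^2 + (-2)^2 + 5^2
= 16 + 4 + 16 + 1 + 4 + 16 + 36 + 4 + 25 = 122
||T||_HS = sqrt(122) = 11.0454

11.0454


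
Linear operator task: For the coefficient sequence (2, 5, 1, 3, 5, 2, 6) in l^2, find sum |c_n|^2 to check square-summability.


sum |c_n|^2 = 2^2 + 5^2 + 1^2 + 3^2 + 5^2 + 2^2 + 6^2
= 4 + 25 + 1 + 9 + 25 + 4 + 36
= 104

104


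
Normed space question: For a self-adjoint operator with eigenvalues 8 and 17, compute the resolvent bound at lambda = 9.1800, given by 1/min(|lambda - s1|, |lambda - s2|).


dist(9.1800, {8, 17}) = min(|9.1800 - 8|, |9.1800 - 17|)
= min(1.1800, 7.8200) = 1.1800
Resolvent bound = 1/1.1800 = 0.8475

0.8475


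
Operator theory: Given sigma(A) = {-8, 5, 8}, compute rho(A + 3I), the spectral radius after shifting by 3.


Spectrum of A + 3I = {-5, 8, 11}
Spectral radius = max |lambda| over the shifted spectrum
= max(5, 8, 11) = 11

11


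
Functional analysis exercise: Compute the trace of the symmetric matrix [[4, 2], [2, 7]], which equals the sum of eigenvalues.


For a self-adjoint (symmetric) matrix, the eigenvalues are real.
The sum of eigenvalues equals the trace of the matrix.
trace = 4 + 7 = 11

11


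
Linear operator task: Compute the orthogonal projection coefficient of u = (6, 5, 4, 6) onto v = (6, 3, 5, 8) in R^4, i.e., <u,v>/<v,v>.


Computing <u,v> = 6*6 + 5*3 + 4*5 + 6*8 = 119
Computing <v,v> = 6^2 + 3^2 + 5^2 + 8^2 = 134
Projection coefficient = 119/134 = 0.8881

0.8881


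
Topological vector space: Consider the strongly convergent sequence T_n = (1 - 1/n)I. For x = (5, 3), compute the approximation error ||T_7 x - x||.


T_7 x - x = (1 - 1/7)x - x = -x/7
||x|| = sqrt(34) = 5.8310
||T_7 x - x|| = ||x||/7 = 5.8310/7 = 0.8330

0.8330


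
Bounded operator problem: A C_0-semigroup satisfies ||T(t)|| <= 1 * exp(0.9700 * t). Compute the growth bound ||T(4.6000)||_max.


||T(4.6000)|| <= 1 * exp(0.9700 * 4.6000)
= 1 * exp(4.4620)
= 1 * 86.6607
= 86.6607

86.6607


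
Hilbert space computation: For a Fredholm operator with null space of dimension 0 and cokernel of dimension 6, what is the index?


The Fredholm index is defined as ind(T) = dim(ker T) - dim(coker T)
= 0 - 6
= -6

-6


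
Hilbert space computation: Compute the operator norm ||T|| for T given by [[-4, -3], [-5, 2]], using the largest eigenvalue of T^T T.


A^T A = [[41, 2], [2, 13]]
trace(A^T A) = 54, det(A^T A) = 529
discriminant = 54^2 - 4*529 = 800
Largest eigenvalue of A^T A = (trace + sqrt(disc))/2 = 41.1421
||T|| = sqrt(41.1421) = 6.4142

6.4142


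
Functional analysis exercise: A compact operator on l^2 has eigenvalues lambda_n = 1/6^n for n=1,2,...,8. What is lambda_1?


The eigenvalue formula gives lambda_1 = 1/6^1
= 1/6
= 0.1667

0.1667


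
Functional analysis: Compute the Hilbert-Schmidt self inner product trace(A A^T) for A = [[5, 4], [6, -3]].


trace(A * A^T) = sum of squares of all entries
= 5^2 + 4^2 + 6^2 + (-3)^2
= 25 + 16 + 36 + 9
= 86

86


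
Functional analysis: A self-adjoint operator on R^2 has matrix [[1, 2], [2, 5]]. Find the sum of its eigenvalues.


For a self-adjoint (symmetric) matrix, the eigenvalues are real.
The sum of eigenvalues equals the trace of the matrix.
trace = 1 + 5 = 6

6


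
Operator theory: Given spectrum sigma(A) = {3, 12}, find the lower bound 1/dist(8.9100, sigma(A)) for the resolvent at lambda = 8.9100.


dist(8.9100, {3, 12}) = min(|8.9100 - 3|, |8.9100 - 12|)
= min(5.9100, 3.0900) = 3.0900
Resolvent bound = 1/3.0900 = 0.3236

0.3236


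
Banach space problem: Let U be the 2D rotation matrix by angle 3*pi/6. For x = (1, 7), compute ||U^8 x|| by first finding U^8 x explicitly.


U is a rotation by theta = 3*pi/6
U^8 = rotation by 8*theta = 24*pi/6 = 0*pi/6 (mod 2*pi)
cos(0*pi/6) = 1.0000, sin(0*pi/6) = 0.0000
U^8 x = (1.0000 * 1 - 0.0000 * 7, 0.0000 * 1 + 1.0000 * 7)
= (1.0000, 7.0000)
||U^8 x|| = sqrt(1.0000^2 + 7.0000^2) = sqrt(50.0000) = 7.0711

7.0711


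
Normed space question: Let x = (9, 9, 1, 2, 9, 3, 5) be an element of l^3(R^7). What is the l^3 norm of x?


The l^3 norm = (sum |x_i|^3)^(1/3)
Sum of 3th powers = 729 + 729 + 1 + 8 + 729 + 27 + 125 = 2348
||x||_3 = (2348)^(1/3) = 13.2913

13.2913


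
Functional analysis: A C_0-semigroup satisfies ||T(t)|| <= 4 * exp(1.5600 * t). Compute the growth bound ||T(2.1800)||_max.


||T(2.1800)|| <= 4 * exp(1.5600 * 2.1800)
= 4 * exp(3.4008)
= 4 * 29.9881
= 119.9523

119.9523


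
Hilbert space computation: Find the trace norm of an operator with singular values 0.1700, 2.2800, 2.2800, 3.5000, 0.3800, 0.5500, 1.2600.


The nuclear norm is the sum of all singular values.
||T||_1 = 0.1700 + 2.2800 + 2.2800 + 3.5000 + 0.3800 + 0.5500 + 1.2600
= 10.4200

10.4200


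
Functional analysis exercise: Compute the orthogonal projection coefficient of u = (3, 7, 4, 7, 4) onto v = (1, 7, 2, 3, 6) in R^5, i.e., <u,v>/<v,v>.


Computing <u,v> = 3*1 + 7*7 + 4*2 + 7*3 + 4*6 = 105
Computing <v,v> = 1^2 + 7^2 + 2^2 + 3^2 + 6^2 = 99
Projection coefficient = 105/99 = 1.0606

1.0606


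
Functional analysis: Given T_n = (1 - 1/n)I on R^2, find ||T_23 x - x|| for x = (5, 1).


T_23 x - x = (1 - 1/23)x - x = -x/23
||x|| = sqrt(26) = 5.0990
||T_23 x - x|| = ||x||/23 = 5.0990/23 = 0.2217

0.2217


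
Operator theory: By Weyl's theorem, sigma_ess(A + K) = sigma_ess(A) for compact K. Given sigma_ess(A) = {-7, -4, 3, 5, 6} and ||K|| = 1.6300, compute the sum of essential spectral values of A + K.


By Weyl's theorem, the essential spectrum is invariant under compact perturbations.
sigma_ess(A + K) = sigma_ess(A) = {-7, -4, 3, 5, 6}
Sum = -7 + -4 + 3 + 5 + 6 = 3

3


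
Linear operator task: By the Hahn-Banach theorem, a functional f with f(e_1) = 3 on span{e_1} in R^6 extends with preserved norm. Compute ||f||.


The norm of f is given by ||f|| = sup_{||x||=1} |f(x)|.
On span{e_1}, ||e_1|| = 1, so ||f|| = |f(e_1)| / ||e_1||
= |3| / 1 = 3.0000

3.0000


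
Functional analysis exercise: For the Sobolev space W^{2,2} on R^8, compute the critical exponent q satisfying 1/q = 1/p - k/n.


Using the Sobolev embedding formula: 1/q = 1/p - k/n
1/q = 1/2 - 2/8 = 1/4
q = 1/(1/4) = 4

4.0000


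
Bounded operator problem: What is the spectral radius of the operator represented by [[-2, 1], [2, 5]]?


For a 2x2 matrix, eigenvalues satisfy lambda^2 - (trace)*lambda + det = 0
trace = -2 + 5 = 3
det = -2*5 - 1*2 = -12
discriminant = 3^2 - 4*(-12) = 57
spectral radius = max |eigenvalue| = 5.2749

5.2749


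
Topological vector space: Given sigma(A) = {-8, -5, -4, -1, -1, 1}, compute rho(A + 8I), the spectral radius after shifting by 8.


Spectrum of A + 8I = {0, 3, 4, 7, 7, 9}
Spectral radius = max |lambda| over the shifted spectrum
= max(0, 3, 4, 7, 7, 9) = 9

9


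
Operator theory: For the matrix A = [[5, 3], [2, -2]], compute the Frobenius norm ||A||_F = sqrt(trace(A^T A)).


||A||_F^2 = sum a_ij^2
= 5^2 + 3^2 + 2^2 + (-2)^2
= 25 + 9 + 4 + 4 = 42
||A||_F = sqrt(42) = 6.4807

6.4807


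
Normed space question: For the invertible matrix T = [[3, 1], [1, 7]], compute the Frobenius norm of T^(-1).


det(T) = 3*7 - 1*1 = 20
T^(-1) = (1/20) * [[7, -1], [-1, 3]] = [[0.3500, -0.0500], [-0.0500, 0.1500]]
||T^(-1)||_F^2 = 0.3500^2 + (-0.0500)^2 + (-0.0500)^2 + 0.1500^2 = 0.1500
||T^(-1)||_F = sqrt(0.1500) = 0.3873

0.3873


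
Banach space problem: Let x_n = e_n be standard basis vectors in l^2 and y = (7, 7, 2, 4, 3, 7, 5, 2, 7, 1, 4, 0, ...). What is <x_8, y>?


x_8 = e_8 is the standard basis vector with 1 in position 8.
<x_8, y> = y_8 = 2
As n -> infinity, <x_n, y> -> 0, confirming weak convergence of (x_n) to 0.

2


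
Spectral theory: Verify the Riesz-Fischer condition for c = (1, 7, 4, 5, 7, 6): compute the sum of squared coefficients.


sum |c_n|^2 = 1^2 + 7^2 + 4^2 + 5^2 + 7^2 + 6^2
= 1 + 49 + 16 + 25 + 49 + 36
= 176

176


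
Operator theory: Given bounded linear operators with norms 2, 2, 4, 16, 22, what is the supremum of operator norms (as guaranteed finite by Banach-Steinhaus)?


By the Uniform Boundedness Principle, the supremum of norms is finite.
sup_k ||T_k|| = max(2, 2, 4, 16, 22) = 22

22


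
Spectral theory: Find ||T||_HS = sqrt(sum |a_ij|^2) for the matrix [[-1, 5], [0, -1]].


The Hilbert-Schmidt norm is sqrt(sum of squares of all entries).
Sum of squares = (-1)^2 + 5^2 + 0^2 + (-1)^2
= 1 + 25 + 0 + 1 = 27
||T||_HS = sqrt(27) = 5.1962

5.1962


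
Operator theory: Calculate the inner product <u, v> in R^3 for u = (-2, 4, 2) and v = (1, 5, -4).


Computing the standard inner product <u, v> = sum u_i * v_i
= -2*1 + 4*5 + 2*-4
= -2 + 20 + -8
= 10

10


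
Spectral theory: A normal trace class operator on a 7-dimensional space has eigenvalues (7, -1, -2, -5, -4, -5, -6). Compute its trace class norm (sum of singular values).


For a normal operator, singular values equal |eigenvalues|.
Trace norm = sum |lambda_i| = 7 + 1 + 2 + 5 + 4 + 5 + 6
= 30

30


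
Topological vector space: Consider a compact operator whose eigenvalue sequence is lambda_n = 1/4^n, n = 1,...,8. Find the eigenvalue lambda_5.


The eigenvalue formula gives lambda_5 = 1/4^5
= 1/1024
= 9.7656e-04

9.7656e-04


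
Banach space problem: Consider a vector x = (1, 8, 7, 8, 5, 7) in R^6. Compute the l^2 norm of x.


The l^2 norm = (sum |x_i|^2)^(1/2)
Sum of 2th powers = 1 + 64 + 49 + 64 + 25 + 49 = 252
||x||_2 = (252)^(1/2) = 15.8745

15.8745


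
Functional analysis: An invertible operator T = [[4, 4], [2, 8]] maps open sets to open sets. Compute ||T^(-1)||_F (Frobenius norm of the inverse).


det(T) = 4*8 - 4*2 = 24
T^(-1) = (1/24) * [[8, -4], [-2, 4]] = [[0.3333, -0.1667], [-0.0833, 0.1667]]
||T^(-1)||_F^2 = 0.3333^2 + (-0.1667)^2 + (-0.0833)^2 + 0.1667^2 = 0.1736
||T^(-1)||_F = sqrt(0.1736) = 0.4167

0.4167


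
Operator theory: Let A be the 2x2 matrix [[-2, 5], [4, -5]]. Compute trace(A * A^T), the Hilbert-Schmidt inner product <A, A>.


trace(A * A^T) = sum of squares of all entries
= (-2)^2 + 5^2 + 4^2 + (-5)^2
= 4 + 25 + 16 + 25
= 70

70


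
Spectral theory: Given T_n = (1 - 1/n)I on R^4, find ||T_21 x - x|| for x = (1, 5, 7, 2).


T_21 x - x = (1 - 1/21)x - x = -x/21
||x|| = sqrt(79) = 8.8882
||T_21 x - x|| = ||x||/21 = 8.8882/21 = 0.4232

0.4232


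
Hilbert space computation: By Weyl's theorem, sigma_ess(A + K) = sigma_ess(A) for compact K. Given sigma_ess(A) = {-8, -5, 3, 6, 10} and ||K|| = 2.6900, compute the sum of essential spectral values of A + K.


By Weyl's theorem, the essential spectrum is invariant under compact perturbations.
sigma_ess(A + K) = sigma_ess(A) = {-8, -5, 3, 6, 10}
Sum = -8 + -5 + 3 + 6 + 10 = 6

6


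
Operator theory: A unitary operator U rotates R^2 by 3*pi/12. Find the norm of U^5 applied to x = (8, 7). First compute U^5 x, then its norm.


U is a rotation by theta = 3*pi/12
U^5 = rotation by 5*theta = 15*pi/12
cos(15*pi/12) = -0.7071, sin(15*pi/12) = -0.7071
U^5 x = (-0.7071 * 8 - -0.7071 * 7, -0.7071 * 8 + -0.7071 * 7)
= (-0.7071, -10.6066)
||U^5 x|| = sqrt((-0.7071)^2 + (-10.6066)^2) = sqrt(113.0000) = 10.6301

10.6301


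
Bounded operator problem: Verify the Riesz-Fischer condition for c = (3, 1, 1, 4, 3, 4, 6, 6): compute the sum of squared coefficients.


sum |c_n|^2 = 3^2 + 1^2 + 1^2 + 4^2 + 3^2 + 4^2 + 6^2 + 6^2
= 9 + 1 + 1 + 16 + 9 + 16 + 36 + 36
= 124

124


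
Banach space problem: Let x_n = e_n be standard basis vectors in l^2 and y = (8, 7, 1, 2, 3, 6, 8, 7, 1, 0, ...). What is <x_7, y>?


x_7 = e_7 is the standard basis vector with 1 in position 7.
<x_7, y> = y_7 = 8
As n -> infinity, <x_n, y> -> 0, confirming weak convergence of (x_n) to 0.

8


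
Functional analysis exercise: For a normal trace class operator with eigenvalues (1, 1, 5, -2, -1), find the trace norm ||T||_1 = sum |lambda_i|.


For a normal operator, singular values equal |eigenvalues|.
Trace norm = sum |lambda_i| = 1 + 1 + 5 + 2 + 1
= 10

10


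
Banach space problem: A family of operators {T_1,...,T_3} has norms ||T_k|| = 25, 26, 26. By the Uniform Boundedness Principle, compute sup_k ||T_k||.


By the Uniform Boundedness Principle, the supremum of norms is finite.
sup_k ||T_k|| = max(25, 26, 26) = 26

26


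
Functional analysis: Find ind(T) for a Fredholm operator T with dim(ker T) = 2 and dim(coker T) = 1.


The Fredholm index is defined as ind(T) = dim(ker T) - dim(coker T)
= 2 - 1
= 1

1


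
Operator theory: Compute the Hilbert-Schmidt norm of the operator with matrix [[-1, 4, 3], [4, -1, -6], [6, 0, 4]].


The Hilbert-Schmidt norm is sqrt(sum of squares of all entries).
Sum of squares = (-1)^2 + 4^2 + 3^2 + 4^2 + (-1)^2 + (-6)^2 + 6^2 + 0^2 + 4^2
= 1 + 16 + 9 + 16 + 1 + 36 + 36 + 0 + 16 = 131
||T||_HS = sqrt(131) = 11.4455

11.4455


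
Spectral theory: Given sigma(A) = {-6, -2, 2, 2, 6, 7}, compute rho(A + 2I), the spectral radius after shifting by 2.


Spectrum of A + 2I = {-4, 0, 4, 4, 8, 9}
Spectral radius = max |lambda| over the shifted spectrum
= max(4, 0, 4, 4, 8, 9) = 9

9


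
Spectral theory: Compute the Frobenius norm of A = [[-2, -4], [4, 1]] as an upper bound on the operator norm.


||A||_F^2 = sum a_ij^2
= (-2)^2 + (-4)^2 + 4^2 + 1^2
= 4 + 16 + 16 + 1 = 37
||A||_F = sqrt(37) = 6.0828

6.0828


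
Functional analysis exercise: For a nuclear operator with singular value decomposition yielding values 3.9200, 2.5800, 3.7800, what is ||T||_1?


The nuclear norm is the sum of all singular values.
||T||_1 = 3.9200 + 2.5800 + 3.7800
= 10.2800

10.2800


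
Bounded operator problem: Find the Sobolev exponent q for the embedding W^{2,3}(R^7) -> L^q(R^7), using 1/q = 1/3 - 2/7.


Using the Sobolev embedding formula: 1/q = 1/p - k/n
1/q = 1/3 - 2/7 = 1/21
q = 1/(1/21) = 21

21.0000


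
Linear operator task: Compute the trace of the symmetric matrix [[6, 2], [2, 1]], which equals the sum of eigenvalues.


For a self-adjoint (symmetric) matrix, the eigenvalues are real.
The sum of eigenvalues equals the trace of the matrix.
trace = 6 + 1 = 7

7


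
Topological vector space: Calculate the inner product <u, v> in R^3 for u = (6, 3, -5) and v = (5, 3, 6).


Computing the standard inner product <u, v> = sum u_i * v_i
= 6*5 + 3*3 + -5*6
= 30 + 9 + -30
= 9

9


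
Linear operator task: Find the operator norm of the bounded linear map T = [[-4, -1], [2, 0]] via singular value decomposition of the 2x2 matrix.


A^T A = [[20, 4], [4, 1]]
trace(A^T A) = 21, det(A^T A) = 4
discriminant = 21^2 - 4*4 = 425
Largest eigenvalue of A^T A = (trace + sqrt(disc))/2 = 20.8078
||T|| = sqrt(20.8078) = 4.5616

4.5616


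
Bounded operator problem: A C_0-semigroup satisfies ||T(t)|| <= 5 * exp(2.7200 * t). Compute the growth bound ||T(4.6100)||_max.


||T(4.6100)|| <= 5 * exp(2.7200 * 4.6100)
= 5 * exp(12.5392)
= 5 * 279064.9976
= 1.3953e+06

1.3953e+06


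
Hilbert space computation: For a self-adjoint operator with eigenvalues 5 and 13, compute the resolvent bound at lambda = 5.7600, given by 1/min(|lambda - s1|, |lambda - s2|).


dist(5.7600, {5, 13}) = min(|5.7600 - 5|, |5.7600 - 13|)
= min(0.7600, 7.2400) = 0.7600
Resolvent bound = 1/0.7600 = 1.3158

1.3158


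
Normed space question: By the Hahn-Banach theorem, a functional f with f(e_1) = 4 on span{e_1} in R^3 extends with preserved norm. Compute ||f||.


The norm of f is given by ||f|| = sup_{||x||=1} |f(x)|.
On span{e_1}, ||e_1|| = 1, so ||f|| = |f(e_1)| / ||e_1||
= |4| / 1 = 4.0000

4.0000


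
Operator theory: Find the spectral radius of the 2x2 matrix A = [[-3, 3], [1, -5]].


For a 2x2 matrix, eigenvalues satisfy lambda^2 - (trace)*lambda + det = 0
trace = -3 + -5 = -8
det = -3*-5 - 3*1 = 12
discriminant = (-8)^2 - 4*(12) = 16
spectral radius = max |eigenvalue| = 6.0000

6.0000


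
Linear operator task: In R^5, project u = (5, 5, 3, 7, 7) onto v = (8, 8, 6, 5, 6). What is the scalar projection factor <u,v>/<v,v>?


Computing <u,v> = 5*8 + 5*8 + 3*6 + 7*5 + 7*6 = 175
Computing <v,v> = 8^2 + 8^2 + 6^2 + 5^2 + 6^2 = 225
Projection coefficient = 175/225 = 0.7778

0.7778


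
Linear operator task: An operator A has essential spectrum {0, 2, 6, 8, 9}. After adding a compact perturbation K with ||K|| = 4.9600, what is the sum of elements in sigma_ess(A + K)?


By Weyl's theorem, the essential spectrum is invariant under compact perturbations.
sigma_ess(A + K) = sigma_ess(A) = {0, 2, 6, 8, 9}
Sum = 0 + 2 + 6 + 8 + 9 = 25

25


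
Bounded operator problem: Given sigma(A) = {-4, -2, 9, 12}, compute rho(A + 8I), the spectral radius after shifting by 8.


Spectrum of A + 8I = {4, 6, 17, 20}
Spectral radius = max |lambda| over the shifted spectrum
= max(4, 6, 17, 20) = 20

20


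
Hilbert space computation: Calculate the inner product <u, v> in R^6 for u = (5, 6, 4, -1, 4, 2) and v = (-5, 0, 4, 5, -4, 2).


Computing the standard inner product <u, v> = sum u_i * v_i
= 5*-5 + 6*0 + 4*4 + -1*5 + 4*-4 + 2*2
= -25 + 0 + 16 + -5 + -16 + 4
= -26

-26


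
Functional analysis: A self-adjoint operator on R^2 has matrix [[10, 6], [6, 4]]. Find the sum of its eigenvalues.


For a self-adjoint (symmetric) matrix, the eigenvalues are real.
The sum of eigenvalues equals the trace of the matrix.
trace = 10 + 4 = 14

14


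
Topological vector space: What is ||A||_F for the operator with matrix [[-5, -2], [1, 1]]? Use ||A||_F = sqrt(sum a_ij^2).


||A||_F^2 = sum a_ij^2
= (-5)^2 + (-2)^2 + 1^2 + 1^2
= 25 + 4 + 1 + 1 = 31
||A||_F = sqrt(31) = 5.5678

5.5678


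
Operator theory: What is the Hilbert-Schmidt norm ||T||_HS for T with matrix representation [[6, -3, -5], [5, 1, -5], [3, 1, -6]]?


The Hilbert-Schmidt norm is sqrt(sum of squares of all entries).
Sum of squares = 6^2 + (-3)^2 + (-5)^2 + 5^2 + 1^2 + (-5)^2 + 3^2 + 1^2 + (-6)^2
= 36 + 9 + 25 + 25 + 1 + 25 + 9 + 1 + 36 = 167
||T||_HS = sqrt(167) = 12.9228

12.9228


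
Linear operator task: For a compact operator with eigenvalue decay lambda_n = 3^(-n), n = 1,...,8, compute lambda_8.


The eigenvalue formula gives lambda_8 = 1/3^8
= 1/6561
= 1.5242e-04

1.5242e-04


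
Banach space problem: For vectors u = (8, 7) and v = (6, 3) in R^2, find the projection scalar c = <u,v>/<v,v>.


Computing <u,v> = 8*6 + 7*3 = 69
Computing <v,v> = 6^2 + 3^2 = 45
Projection coefficient = 69/45 = 1.5333

1.5333


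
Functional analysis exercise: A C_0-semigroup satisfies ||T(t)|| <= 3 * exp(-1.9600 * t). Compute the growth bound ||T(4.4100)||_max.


||T(4.4100)|| <= 3 * exp(-1.9600 * 4.4100)
= 3 * exp(-8.6436)
= 3 * 1.7625e-04
= 5.2875e-04

5.2875e-04


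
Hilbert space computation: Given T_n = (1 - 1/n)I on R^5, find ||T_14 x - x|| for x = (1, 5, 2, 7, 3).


T_14 x - x = (1 - 1/14)x - x = -x/14
||x|| = sqrt(88) = 9.3808
||T_14 x - x|| = ||x||/14 = 9.3808/14 = 0.6701

0.6701


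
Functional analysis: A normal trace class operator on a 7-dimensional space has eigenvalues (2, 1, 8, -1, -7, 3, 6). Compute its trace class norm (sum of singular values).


For a normal operator, singular values equal |eigenvalues|.
Trace norm = sum |lambda_i| = 2 + 1 + 8 + 1 + 7 + 3 + 6
= 28

28


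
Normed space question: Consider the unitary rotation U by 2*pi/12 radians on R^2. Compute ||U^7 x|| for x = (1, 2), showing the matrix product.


U is a rotation by theta = 2*pi/12
U^7 = rotation by 7*theta = 14*pi/12
cos(14*pi/12) = -0.8660, sin(14*pi/12) = -0.5000
U^7 x = (-0.8660 * 1 - -0.5000 * 2, -0.5000 * 1 + -0.8660 * 2)
= (0.1340, -2.2321)
||U^7 x|| = sqrt(0.1340^2 + (-2.2321)^2) = sqrt(5.0000) = 2.2361

2.2361


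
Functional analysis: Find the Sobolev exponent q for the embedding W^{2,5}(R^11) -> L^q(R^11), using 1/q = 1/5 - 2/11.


Using the Sobolev embedding formula: 1/q = 1/p - k/n
1/q = 1/5 - 2/11 = 1/55
q = 1/(1/55) = 55

55.0000


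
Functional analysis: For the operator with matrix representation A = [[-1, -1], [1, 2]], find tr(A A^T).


trace(A * A^T) = sum of squares of all entries
= (-1)^2 + (-1)^2 + 1^2 + 2^2
= 1 + 1 + 1 + 4
= 7

7


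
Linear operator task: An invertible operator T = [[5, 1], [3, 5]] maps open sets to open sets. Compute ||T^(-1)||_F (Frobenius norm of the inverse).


det(T) = 5*5 - 1*3 = 22
T^(-1) = (1/22) * [[5, -1], [-3, 5]] = [[0.2273, -0.0455], [-0.1364, 0.2273]]
||T^(-1)||_F^2 = 0.2273^2 + (-0.0455)^2 + (-0.1364)^2 + 0.2273^2 = 0.1240
||T^(-1)||_F = sqrt(0.1240) = 0.3521

0.3521


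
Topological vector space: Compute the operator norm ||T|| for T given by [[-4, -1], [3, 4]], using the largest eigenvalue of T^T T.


A^T A = [[25, 16], [16, 17]]
trace(A^T A) = 42, det(A^T A) = 169
discriminant = 42^2 - 4*169 = 1088
Largest eigenvalue of A^T A = (trace + sqrt(disc))/2 = 37.4924
||T|| = sqrt(37.4924) = 6.1231

6.1231


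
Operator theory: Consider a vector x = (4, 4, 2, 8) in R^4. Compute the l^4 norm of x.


The l^4 norm = (sum |x_i|^4)^(1/4)
Sum of 4th powers = 256 + 256 + 16 + 4096 = 4624
||x||_4 = (4624)^(1/4) = 8.2462

8.2462


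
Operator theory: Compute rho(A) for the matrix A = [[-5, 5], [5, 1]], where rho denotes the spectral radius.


For a 2x2 matrix, eigenvalues satisfy lambda^2 - (trace)*lambda + det = 0
trace = -5 + 1 = -4
det = -5*1 - 5*5 = -30
discriminant = (-4)^2 - 4*(-30) = 136
spectral radius = max |eigenvalue| = 7.8310

7.8310


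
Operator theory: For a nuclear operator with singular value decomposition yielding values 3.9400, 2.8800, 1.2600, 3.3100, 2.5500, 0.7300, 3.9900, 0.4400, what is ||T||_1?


The nuclear norm is the sum of all singular values.
||T||_1 = 3.9400 + 2.8800 + 1.2600 + 3.3100 + 2.5500 + 0.7300 + 3.9900 + 0.4400
= 19.1000

19.1000


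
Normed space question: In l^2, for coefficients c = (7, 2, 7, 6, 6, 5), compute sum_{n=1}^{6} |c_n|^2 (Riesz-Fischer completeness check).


sum |c_n|^2 = 7^2 + 2^2 + 7^2 + 6^2 + 6^2 + 5^2
= 49 + 4 + 49 + 36 + 36 + 25
= 199

199


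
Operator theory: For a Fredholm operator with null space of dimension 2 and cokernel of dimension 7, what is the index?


The Fredholm index is defined as ind(T) = dim(ker T) - dim(coker T)
= 2 - 7
= -5

-5


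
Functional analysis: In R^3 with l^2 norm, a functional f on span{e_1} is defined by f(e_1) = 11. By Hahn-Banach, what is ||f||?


The norm of f is given by ||f|| = sup_{||x||=1} |f(x)|.
On span{e_1}, ||e_1|| = 1, so ||f|| = |f(e_1)| / ||e_1||
= |11| / 1 = 11.0000

11.0000


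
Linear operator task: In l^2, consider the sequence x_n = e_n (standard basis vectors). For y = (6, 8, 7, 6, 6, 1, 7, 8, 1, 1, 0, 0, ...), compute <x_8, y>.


x_8 = e_8 is the standard basis vector with 1 in position 8.
<x_8, y> = y_8 = 8
As n -> infinity, <x_n, y> -> 0, confirming weak convergence of (x_n) to 0.

8


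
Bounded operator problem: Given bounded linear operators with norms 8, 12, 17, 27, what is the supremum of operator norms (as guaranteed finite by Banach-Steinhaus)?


By the Uniform Boundedness Principle, the supremum of norms is finite.
sup_k ||T_k|| = max(8, 12, 17, 27) = 27

27


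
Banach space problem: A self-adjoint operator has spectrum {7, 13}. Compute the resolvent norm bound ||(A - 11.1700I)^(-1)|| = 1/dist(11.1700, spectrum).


dist(11.1700, {7, 13}) = min(|11.1700 - 7|, |11.1700 - 13|)
= min(4.1700, 1.8300) = 1.8300
Resolvent bound = 1/1.8300 = 0.5464

0.5464


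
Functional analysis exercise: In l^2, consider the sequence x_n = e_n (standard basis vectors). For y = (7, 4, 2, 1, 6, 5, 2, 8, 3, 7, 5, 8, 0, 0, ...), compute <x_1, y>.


x_1 = e_1 is the standard basis vector with 1 in position 1.
<x_1, y> = y_1 = 7
As n -> infinity, <x_n, y> -> 0, confirming weak convergence of (x_n) to 0.

7


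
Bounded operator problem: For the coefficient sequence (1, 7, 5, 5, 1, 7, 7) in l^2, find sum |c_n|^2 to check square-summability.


sum |c_n|^2 = 1^2 + 7^2 + 5^2 + 5^2 + 1^2 + 7^2 + 7^2
= 1 + 49 + 25 + 25 + 1 + 49 + 49
= 199

199


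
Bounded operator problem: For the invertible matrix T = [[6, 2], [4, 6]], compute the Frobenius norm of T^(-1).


det(T) = 6*6 - 2*4 = 28
T^(-1) = (1/28) * [[6, -2], [-4, 6]] = [[0.2143, -0.0714], [-0.1429, 0.2143]]
||T^(-1)||_F^2 = 0.2143^2 + (-0.0714)^2 + (-0.1429)^2 + 0.2143^2 = 0.1173
||T^(-1)||_F = sqrt(0.1173) = 0.3426

0.3426


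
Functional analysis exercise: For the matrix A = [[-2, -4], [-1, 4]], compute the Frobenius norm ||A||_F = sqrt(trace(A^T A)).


||A||_F^2 = sum a_ij^2
= (-2)^2 + (-4)^2 + (-1)^2 + 4^2
= 4 + 16 + 1 + 16 = 37
||A||_F = sqrt(37) = 6.0828

6.0828


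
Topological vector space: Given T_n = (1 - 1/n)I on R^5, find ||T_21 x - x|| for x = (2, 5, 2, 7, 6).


T_21 x - x = (1 - 1/21)x - x = -x/21
||x|| = sqrt(118) = 10.8628
||T_21 x - x|| = ||x||/21 = 10.8628/21 = 0.5173

0.5173


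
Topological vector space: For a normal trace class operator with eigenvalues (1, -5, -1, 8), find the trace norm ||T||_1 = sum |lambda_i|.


For a normal operator, singular values equal |eigenvalues|.
Trace norm = sum |lambda_i| = 1 + 5 + 1 + 8
= 15

15


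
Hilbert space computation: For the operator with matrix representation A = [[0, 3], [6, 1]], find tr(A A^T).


trace(A * A^T) = sum of squares of all entries
= 0^2 + 3^2 + 6^2 + 1^2
= 0 + 9 + 36 + 1
= 46

46


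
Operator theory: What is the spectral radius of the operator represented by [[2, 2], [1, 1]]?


For a 2x2 matrix, eigenvalues satisfy lambda^2 - (trace)*lambda + det = 0
trace = 2 + 1 = 3
det = 2*1 - 2*1 = 0
discriminant = 3^2 - 4*(0) = 9
spectral radius = max |eigenvalue| = 3.0000

3.0000


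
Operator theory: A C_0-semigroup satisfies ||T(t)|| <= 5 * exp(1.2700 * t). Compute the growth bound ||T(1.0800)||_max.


||T(1.0800)|| <= 5 * exp(1.2700 * 1.0800)
= 5 * exp(1.3716)
= 5 * 3.9417
= 19.7083

19.7083


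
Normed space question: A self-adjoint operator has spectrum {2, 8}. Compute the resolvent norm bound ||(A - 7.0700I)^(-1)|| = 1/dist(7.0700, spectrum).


dist(7.0700, {2, 8}) = min(|7.0700 - 2|, |7.0700 - 8|)
= min(5.0700, 0.9300) = 0.9300
Resolvent bound = 1/0.9300 = 1.0753

1.0753


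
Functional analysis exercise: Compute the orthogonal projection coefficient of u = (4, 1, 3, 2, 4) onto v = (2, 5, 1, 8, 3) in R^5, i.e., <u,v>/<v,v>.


Computing <u,v> = 4*2 + 1*5 + 3*1 + 2*8 + 4*3 = 44
Computing <v,v> = 2^2 + 5^2 + 1^2 + 8^2 + 3^2 = 103
Projection coefficient = 44/103 = 0.4272

0.4272


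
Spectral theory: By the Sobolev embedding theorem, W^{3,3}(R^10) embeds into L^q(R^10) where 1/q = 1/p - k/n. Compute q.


Using the Sobolev embedding formula: 1/q = 1/p - k/n
1/q = 1/3 - 3/10 = 1/30
q = 1/(1/30) = 30

30.0000


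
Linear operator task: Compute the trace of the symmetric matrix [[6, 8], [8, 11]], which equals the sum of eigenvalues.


For a self-adjoint (symmetric) matrix, the eigenvalues are real.
The sum of eigenvalues equals the trace of the matrix.
trace = 6 + 11 = 17

17


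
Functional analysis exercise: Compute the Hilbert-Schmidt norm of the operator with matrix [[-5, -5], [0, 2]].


The Hilbert-Schmidt norm is sqrt(sum of squares of all entries).
Sum of squares = (-5)^2 + (-5)^2 + 0^2 + 2^2
= 25 + 25 + 0 + 4 = 54
||T||_HS = sqrt(54) = 7.3485

7.3485


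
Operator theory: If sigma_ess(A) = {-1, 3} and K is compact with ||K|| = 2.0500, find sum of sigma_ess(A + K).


By Weyl's theorem, the essential spectrum is invariant under compact perturbations.
sigma_ess(A + K) = sigma_ess(A) = {-1, 3}
Sum = -1 + 3 = 2

2


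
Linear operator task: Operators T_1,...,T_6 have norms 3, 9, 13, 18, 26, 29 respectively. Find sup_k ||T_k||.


By the Uniform Boundedness Principle, the supremum of norms is finite.
sup_k ||T_k|| = max(3, 9, 13, 18, 26, 29) = 29

29


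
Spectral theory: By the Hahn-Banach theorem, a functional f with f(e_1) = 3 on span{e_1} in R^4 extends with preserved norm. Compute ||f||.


The norm of f is given by ||f|| = sup_{||x||=1} |f(x)|.
On span{e_1}, ||e_1|| = 1, so ||f|| = |f(e_1)| / ||e_1||
= |3| / 1 = 3.0000

3.0000


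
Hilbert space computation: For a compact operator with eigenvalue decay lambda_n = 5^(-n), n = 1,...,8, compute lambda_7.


The eigenvalue formula gives lambda_7 = 1/5^7
= 1/78125
= 1.2800e-05

1.2800e-05


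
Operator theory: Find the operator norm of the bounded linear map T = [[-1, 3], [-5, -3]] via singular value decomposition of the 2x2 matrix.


A^T A = [[26, 12], [12, 18]]
trace(A^T A) = 44, det(A^T A) = 324
discriminant = 44^2 - 4*324 = 640
Largest eigenvalue of A^T A = (trace + sqrt(disc))/2 = 34.6491
||T|| = sqrt(34.6491) = 5.8863

5.8863


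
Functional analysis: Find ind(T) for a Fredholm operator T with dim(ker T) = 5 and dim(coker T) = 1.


The Fredholm index is defined as ind(T) = dim(ker T) - dim(coker T)
= 5 - 1
= 4

4


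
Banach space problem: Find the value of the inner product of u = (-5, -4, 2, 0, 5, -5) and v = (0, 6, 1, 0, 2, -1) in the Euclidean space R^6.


Computing the standard inner product <u, v> = sum u_i * v_i
= -5*0 + -4*6 + 2*1 + 0*0 + 5*2 + -5*-1
= 0 + -24 + 2 + 0 + 10 + 5
= -7

-7


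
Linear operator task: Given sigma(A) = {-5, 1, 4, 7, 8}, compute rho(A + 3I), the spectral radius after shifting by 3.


Spectrum of A + 3I = {-2, 4, 7, 10, 11}
Spectral radius = max |lambda| over the shifted spectrum
= max(2, 4, 7, 10, 11) = 11

11


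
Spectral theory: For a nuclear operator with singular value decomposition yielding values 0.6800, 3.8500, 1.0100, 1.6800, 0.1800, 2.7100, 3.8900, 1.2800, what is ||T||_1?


The nuclear norm is the sum of all singular values.
||T||_1 = 0.6800 + 3.8500 + 1.0100 + 1.6800 + 0.1800 + 2.7100 + 3.8900 + 1.2800
= 15.2800

15.2800


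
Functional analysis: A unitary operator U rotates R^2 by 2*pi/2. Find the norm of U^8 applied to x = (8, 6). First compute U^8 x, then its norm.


U is a rotation by theta = 2*pi/2
U^8 = rotation by 8*theta = 16*pi/2 = 0*pi/2 (mod 2*pi)
cos(0*pi/2) = 1.0000, sin(0*pi/2) = 0.0000
U^8 x = (1.0000 * 8 - 0.0000 * 6, 0.0000 * 8 + 1.0000 * 6)
= (8.0000, 6.0000)
||U^8 x|| = sqrt(8.0000^2 + 6.0000^2) = sqrt(100.0000) = 10.0000

10.0000


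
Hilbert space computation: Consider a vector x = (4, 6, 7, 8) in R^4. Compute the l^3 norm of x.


The l^3 norm = (sum |x_i|^3)^(1/3)
Sum of 3th powers = 64 + 216 + 343 + 512 = 1135
||x||_3 = (1135)^(1/3) = 10.4311

10.4311


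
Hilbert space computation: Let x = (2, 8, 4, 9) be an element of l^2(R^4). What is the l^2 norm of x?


The l^2 norm = (sum |x_i|^2)^(1/2)
Sum of 2th powers = 4 + 64 + 16 + 81 = 165
||x||_2 = (165)^(1/2) = 12.8452

12.8452


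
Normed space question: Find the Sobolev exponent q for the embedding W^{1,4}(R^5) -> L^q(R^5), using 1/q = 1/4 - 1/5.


Using the Sobolev embedding formula: 1/q = 1/p - k/n
1/q = 1/4 - 1/5 = 1/20
q = 1/(1/20) = 20

20.0000


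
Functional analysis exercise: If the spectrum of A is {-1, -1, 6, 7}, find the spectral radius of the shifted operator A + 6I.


Spectrum of A + 6I = {5, 5, 12, 13}
Spectral radius = max |lambda| over the shifted spectrum
= max(5, 5, 12, 13) = 13

13


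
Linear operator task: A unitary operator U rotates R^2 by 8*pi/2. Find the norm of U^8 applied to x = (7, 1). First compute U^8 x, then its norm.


U is a rotation by theta = 8*pi/2
U^8 = rotation by 8*theta = 64*pi/2 = 0*pi/2 (mod 2*pi)
cos(0*pi/2) = 1.0000, sin(0*pi/2) = 0.0000
U^8 x = (1.0000 * 7 - 0.0000 * 1, 0.0000 * 7 + 1.0000 * 1)
= (7.0000, 1.0000)
||U^8 x|| = sqrt(7.0000^2 + 1.0000^2) = sqrt(50.0000) = 7.0711

7.0711


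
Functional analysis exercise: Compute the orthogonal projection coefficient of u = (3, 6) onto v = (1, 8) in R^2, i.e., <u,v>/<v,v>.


Computing <u,v> = 3*1 + 6*8 = 51
Computing <v,v> = 1^2 + 8^2 = 65
Projection coefficient = 51/65 = 0.7846

0.7846


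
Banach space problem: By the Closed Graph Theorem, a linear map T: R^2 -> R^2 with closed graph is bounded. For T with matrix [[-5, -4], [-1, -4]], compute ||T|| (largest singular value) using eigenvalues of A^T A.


A^T A = [[26, 24], [24, 32]]
trace(A^T A) = 58, det(A^T A) = 256
discriminant = 58^2 - 4*256 = 2340
Largest eigenvalue of A^T A = (trace + sqrt(disc))/2 = 53.1868
||T|| = sqrt(53.1868) = 7.2929

7.2929


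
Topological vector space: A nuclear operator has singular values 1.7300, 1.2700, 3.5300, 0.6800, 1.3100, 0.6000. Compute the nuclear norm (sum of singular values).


The nuclear norm is the sum of all singular values.
||T||_1 = 1.7300 + 1.2700 + 3.5300 + 0.6800 + 1.3100 + 0.6000
= 9.1200

9.1200


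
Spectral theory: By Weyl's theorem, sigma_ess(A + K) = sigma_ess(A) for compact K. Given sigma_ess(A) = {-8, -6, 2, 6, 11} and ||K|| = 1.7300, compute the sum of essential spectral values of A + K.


By Weyl's theorem, the essential spectrum is invariant under compact perturbations.
sigma_ess(A + K) = sigma_ess(A) = {-8, -6, 2, 6, 11}
Sum = -8 + -6 + 2 + 6 + 11 = 5

5


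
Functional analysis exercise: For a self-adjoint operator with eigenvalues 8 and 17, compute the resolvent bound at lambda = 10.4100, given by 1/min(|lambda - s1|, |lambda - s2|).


dist(10.4100, {8, 17}) = min(|10.4100 - 8|, |10.4100 - 17|)
= min(2.4100, 6.5900) = 2.4100
Resolvent bound = 1/2.4100 = 0.4149

0.4149


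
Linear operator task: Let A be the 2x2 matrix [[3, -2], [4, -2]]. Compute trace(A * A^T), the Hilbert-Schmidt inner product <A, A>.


trace(A * A^T) = sum of squares of all entries
= 3^2 + (-2)^2 + 4^2 + (-2)^2
= 9 + 4 + 16 + 4
= 33

33


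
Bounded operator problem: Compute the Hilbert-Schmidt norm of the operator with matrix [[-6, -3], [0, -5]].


The Hilbert-Schmidt norm is sqrt(sum of squares of all entries).
Sum of squares = (-6)^2 + (-3)^2 + 0^2 + (-5)^2
= 36 + 9 + 0 + 25 = 70
||T||_HS = sqrt(70) = 8.3666

8.3666


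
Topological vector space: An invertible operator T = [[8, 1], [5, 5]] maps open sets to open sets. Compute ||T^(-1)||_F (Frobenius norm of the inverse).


det(T) = 8*5 - 1*5 = 35
T^(-1) = (1/35) * [[5, -1], [-5, 8]] = [[0.1429, -0.0286], [-0.1429, 0.2286]]
||T^(-1)||_F^2 = 0.1429^2 + (-0.0286)^2 + (-0.1429)^2 + 0.2286^2 = 0.0939
||T^(-1)||_F = sqrt(0.0939) = 0.3064

0.3064


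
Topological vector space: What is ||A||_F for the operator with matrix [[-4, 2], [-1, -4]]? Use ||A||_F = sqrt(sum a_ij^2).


||A||_F^2 = sum a_ij^2
= (-4)^2 + 2^2 + (-1)^2 + (-4)^2
= 16 + 4 + 1 + 16 = 37
||A||_F = sqrt(37) = 6.0828

6.0828


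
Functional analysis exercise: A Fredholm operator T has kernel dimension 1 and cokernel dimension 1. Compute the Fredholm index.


The Fredholm index is defined as ind(T) = dim(ker T) - dim(coker T)
= 1 - 1
= 0

0


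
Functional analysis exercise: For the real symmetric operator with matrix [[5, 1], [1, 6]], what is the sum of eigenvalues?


For a self-adjoint (symmetric) matrix, the eigenvalues are real.
The sum of eigenvalues equals the trace of the matrix.
trace = 5 + 6 = 11

11


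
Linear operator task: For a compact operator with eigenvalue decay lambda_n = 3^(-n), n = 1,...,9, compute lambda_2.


The eigenvalue formula gives lambda_2 = 1/3^2
= 1/9
= 0.1111

0.1111


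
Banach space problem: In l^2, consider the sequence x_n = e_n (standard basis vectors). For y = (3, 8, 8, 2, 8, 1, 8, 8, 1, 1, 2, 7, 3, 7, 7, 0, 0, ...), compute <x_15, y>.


x_15 = e_15 is the standard basis vector with 1 in position 15.
<x_15, y> = y_15 = 7
As n -> infinity, <x_n, y> -> 0, confirming weak convergence of (x_n) to 0.

7


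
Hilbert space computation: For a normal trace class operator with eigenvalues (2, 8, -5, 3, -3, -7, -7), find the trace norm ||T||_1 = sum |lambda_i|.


For a normal operator, singular values equal |eigenvalues|.
Trace norm = sum |lambda_i| = 2 + 8 + 5 + 3 + 3 + 7 + 7
= 35

35


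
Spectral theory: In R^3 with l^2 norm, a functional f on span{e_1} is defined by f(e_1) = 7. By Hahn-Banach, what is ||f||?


The norm of f is given by ||f|| = sup_{||x||=1} |f(x)|.
On span{e_1}, ||e_1|| = 1, so ||f|| = |f(e_1)| / ||e_1||
= |7| / 1 = 7.0000

7.0000


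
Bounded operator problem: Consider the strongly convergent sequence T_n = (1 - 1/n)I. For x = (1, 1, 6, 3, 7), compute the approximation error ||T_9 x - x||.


T_9 x - x = (1 - 1/9)x - x = -x/9
||x|| = sqrt(96) = 9.7980
||T_9 x - x|| = ||x||/9 = 9.7980/9 = 1.0887

1.0887


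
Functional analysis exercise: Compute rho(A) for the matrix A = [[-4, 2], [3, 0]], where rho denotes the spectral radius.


For a 2x2 matrix, eigenvalues satisfy lambda^2 - (trace)*lambda + det = 0
trace = -4 + 0 = -4
det = -4*0 - 2*3 = -6
discriminant = (-4)^2 - 4*(-6) = 40
spectral radius = max |eigenvalue| = 5.1623

5.1623


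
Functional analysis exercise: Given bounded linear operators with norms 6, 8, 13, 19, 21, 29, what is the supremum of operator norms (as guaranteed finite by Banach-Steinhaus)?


By the Uniform Boundedness Principle, the supremum of norms is finite.
sup_k ||T_k|| = max(6, 8, 13, 19, 21, 29) = 29

29


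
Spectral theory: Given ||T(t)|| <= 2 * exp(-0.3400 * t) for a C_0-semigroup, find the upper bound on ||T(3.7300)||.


||T(3.7300)|| <= 2 * exp(-0.3400 * 3.7300)
= 2 * exp(-1.2682)
= 2 * 0.2813
= 0.5627

0.5627


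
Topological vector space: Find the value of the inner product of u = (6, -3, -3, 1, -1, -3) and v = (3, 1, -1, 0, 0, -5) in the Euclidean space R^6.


Computing the standard inner product <u, v> = sum u_i * v_i
= 6*3 + -3*1 + -3*-1 + 1*0 + -1*0 + -3*-5
= 18 + -3 + 3 + 0 + 0 + 15
= 33

33
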